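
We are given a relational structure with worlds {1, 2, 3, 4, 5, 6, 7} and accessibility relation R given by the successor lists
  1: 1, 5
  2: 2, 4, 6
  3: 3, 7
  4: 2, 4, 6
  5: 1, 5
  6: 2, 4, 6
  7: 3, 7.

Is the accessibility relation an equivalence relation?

Yes

Reflexive: yes — every world is R-related to itself.
Symmetric: yes — every pair in R has its reverse in R.
Transitive: yes — every two-step R-path is closed by a direct edge.
So R is an equivalence relation.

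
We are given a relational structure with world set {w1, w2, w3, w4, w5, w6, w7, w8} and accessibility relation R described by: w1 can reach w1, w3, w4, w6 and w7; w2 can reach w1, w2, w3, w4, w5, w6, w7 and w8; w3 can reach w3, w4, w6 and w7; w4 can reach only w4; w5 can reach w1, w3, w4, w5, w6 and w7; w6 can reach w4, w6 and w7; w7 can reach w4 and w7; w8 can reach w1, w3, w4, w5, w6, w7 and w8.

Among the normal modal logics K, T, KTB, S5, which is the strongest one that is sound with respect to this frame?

T

Reflexive (axiom T): yes — every world is R-related to itself.
Symmetric (axiom B): no — w1 R w3 but not w3 R w1.
Euclidean (axiom 5): no — w1 R w4 and w1 R w3, but not w4 R w3.
So F validates K, T; KTB would additionally require R to be symmetric. The strongest is T.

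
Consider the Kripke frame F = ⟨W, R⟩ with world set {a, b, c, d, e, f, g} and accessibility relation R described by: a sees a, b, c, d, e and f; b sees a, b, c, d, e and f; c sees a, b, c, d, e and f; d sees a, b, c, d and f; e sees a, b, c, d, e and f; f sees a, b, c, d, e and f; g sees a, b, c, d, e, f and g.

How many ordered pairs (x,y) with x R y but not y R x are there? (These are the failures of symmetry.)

Enumerating: (e,d), (g,a), (g,b), (g,c), (g,d), (g,e), (g,f).

7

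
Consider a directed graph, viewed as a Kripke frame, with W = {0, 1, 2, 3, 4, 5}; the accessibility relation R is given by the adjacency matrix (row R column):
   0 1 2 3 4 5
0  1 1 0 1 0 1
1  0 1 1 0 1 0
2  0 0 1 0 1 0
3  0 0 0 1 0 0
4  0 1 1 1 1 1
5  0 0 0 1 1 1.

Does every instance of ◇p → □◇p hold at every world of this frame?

No

The schema 5 characterises exactly the Euclidean frames.
Euclidean: no — 0 R 1 and 0 R 3, but not 1 R 3.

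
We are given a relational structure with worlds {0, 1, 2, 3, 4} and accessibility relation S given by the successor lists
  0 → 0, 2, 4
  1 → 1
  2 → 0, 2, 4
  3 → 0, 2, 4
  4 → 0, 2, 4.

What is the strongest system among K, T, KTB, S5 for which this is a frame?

Reflexive (axiom T): no — 3 is not related to itself.
Symmetric (axiom B): no — 3 S 0 but not 0 S 3.
Euclidean (axiom 5): yes — any two successors of a common world are S-related.
So F validates K; T would additionally require S to be reflexive. The strongest is K.

K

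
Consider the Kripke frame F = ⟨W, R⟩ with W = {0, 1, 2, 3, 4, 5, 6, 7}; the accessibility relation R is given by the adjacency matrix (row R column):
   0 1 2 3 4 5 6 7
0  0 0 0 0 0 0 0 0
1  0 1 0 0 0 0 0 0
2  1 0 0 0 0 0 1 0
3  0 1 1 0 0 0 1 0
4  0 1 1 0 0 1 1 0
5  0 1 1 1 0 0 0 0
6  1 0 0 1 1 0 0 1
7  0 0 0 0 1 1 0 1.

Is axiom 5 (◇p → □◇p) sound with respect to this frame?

No

Axiom 5 corresponds to the accessibility relation being Euclidean.
Euclidean: no — 2 R 0 and 2 R 6, but not 0 R 6.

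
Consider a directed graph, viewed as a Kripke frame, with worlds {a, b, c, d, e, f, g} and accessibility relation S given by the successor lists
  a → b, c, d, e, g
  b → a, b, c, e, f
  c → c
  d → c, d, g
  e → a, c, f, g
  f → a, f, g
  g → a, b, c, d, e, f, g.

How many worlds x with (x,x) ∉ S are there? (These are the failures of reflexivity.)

Enumerating: a, e.

2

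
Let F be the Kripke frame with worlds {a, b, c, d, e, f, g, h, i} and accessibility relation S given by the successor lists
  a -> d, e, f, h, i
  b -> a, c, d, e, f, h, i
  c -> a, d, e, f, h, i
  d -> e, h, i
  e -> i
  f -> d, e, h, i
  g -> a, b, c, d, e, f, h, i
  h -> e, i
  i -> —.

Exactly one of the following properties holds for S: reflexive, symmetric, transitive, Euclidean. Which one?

Reflexive: no — a is not related to itself.
Symmetric: no — a S d but not d S a.
Transitive: yes — every two-step S-path is closed by a direct edge.
Euclidean: no — a S d and a S f, but not d S f.
Only transitive holds.

transitive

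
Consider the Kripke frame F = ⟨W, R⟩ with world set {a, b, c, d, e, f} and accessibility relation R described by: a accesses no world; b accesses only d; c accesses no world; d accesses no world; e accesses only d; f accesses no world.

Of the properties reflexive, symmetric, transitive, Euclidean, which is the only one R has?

transitive

Reflexive: no — a is not related to itself.
Symmetric: no — b R d but not d R b.
Transitive: yes — every two-step R-path is closed by a direct edge.
Euclidean: no — b R d and b R d, but not d R d.
Only transitive holds.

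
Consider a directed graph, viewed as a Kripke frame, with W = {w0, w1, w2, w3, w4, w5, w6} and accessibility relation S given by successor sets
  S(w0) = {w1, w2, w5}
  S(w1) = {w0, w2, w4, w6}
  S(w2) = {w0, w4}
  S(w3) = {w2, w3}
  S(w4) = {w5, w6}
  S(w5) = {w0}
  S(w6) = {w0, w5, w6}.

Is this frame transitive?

Transitive: no — w0 S w1 and w1 S w4, but not w0 S w4.

No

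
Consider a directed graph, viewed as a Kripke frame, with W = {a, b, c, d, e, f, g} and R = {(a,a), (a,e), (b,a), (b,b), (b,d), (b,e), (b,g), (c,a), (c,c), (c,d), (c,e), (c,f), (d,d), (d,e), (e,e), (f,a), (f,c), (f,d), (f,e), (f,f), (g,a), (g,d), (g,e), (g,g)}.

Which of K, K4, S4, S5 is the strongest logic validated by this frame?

S4

Transitive (axiom 4): yes — every two-step R-path is closed by a direct edge.
Reflexive (axiom T): yes — every world is R-related to itself.
Euclidean (axiom 5): no — b R a and b R d, but not a R d.
So F validates K, K4, S4; S5 would additionally require R to be Euclidean. The strongest is S4.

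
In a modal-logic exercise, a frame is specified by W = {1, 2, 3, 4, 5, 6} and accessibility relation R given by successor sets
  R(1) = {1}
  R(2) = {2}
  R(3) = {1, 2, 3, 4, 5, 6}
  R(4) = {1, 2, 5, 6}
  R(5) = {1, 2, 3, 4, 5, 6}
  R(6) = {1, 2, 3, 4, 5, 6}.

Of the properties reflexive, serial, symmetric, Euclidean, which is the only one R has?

Reflexive: no — 4 is not related to itself.
Serial: yes — every world has a successor (e.g. 1 R 1).
Symmetric: no — 3 R 1 but not 1 R 3.
Euclidean: no — 3 R 1 and 3 R 2, but not 1 R 2.
Only serial holds.

serial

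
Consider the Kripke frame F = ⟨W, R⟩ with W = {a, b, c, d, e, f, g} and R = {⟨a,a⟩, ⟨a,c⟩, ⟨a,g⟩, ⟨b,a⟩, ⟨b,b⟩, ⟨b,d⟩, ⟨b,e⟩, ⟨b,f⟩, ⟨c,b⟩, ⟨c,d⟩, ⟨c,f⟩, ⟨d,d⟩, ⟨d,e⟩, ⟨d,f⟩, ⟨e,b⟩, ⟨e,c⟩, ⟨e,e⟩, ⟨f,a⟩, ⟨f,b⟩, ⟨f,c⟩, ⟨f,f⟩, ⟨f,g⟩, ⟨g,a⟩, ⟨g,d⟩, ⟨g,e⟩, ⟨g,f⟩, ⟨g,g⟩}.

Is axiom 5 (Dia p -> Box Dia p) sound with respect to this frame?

No

Axiom 5 corresponds to the accessibility relation being Euclidean.
Euclidean: no — a R c and a R g, but not c R g.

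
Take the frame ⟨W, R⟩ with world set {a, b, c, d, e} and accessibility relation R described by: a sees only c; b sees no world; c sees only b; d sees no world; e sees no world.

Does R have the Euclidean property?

No

Euclidean: no — a R c and a R c, but not c R c.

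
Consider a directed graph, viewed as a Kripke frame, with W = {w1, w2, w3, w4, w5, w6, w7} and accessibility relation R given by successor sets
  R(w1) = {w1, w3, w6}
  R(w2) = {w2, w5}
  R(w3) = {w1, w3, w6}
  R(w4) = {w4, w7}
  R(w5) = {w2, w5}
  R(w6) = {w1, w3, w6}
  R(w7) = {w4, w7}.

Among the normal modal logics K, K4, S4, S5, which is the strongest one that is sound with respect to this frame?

S5

Transitive (axiom 4): yes — every two-step R-path is closed by a direct edge.
Reflexive (axiom T): yes — every world is R-related to itself.
Euclidean (axiom 5): yes — any two successors of a common world are R-related.
So F validates K, K4, S4, S5. The strongest is S5.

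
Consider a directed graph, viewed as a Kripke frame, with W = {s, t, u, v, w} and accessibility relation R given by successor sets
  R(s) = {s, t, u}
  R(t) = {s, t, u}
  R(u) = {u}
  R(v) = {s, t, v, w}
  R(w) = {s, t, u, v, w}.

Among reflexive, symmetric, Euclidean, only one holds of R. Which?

Reflexive: yes — every world is R-related to itself.
Symmetric: no — s R u but not u R s.
Euclidean: no — s R u and s R t, but not u R t.
Only reflexive holds.

reflexive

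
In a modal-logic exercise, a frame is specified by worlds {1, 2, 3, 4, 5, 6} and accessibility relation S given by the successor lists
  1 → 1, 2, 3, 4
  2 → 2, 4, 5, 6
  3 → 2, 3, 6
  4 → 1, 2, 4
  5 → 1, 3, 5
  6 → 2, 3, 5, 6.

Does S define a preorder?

No

Reflexive: yes — every world is S-related to itself.
Transitive: no — 1 S 2 and 2 S 5, but not 1 S 5.
So S is not a preorder.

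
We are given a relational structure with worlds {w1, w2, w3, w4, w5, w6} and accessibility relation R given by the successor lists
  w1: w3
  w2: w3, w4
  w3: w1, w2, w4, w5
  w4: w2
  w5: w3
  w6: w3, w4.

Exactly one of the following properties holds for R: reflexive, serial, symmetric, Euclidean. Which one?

serial

Reflexive: no — w1 is not related to itself.
Serial: yes — every world has a successor (e.g. w1 R w3).
Symmetric: no — w3 R w4 but not w4 R w3.
Euclidean: no — w2 R w4 and w2 R w3, but not w4 R w3.
Only serial holds.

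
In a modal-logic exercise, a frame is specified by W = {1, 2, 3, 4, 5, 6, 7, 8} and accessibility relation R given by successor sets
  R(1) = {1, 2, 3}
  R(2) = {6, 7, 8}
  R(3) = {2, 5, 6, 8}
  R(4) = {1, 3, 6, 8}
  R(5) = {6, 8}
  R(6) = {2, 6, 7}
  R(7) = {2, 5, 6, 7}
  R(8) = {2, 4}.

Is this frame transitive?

No

Transitive: no — 1 R 2 and 2 R 6, but not 1 R 6.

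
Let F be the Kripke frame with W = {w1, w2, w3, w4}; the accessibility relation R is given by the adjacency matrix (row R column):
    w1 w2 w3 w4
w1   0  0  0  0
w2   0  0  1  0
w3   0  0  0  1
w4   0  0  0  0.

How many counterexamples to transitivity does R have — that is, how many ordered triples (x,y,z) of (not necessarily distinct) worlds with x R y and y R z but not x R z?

1

Enumerating: (w2,w3,w4).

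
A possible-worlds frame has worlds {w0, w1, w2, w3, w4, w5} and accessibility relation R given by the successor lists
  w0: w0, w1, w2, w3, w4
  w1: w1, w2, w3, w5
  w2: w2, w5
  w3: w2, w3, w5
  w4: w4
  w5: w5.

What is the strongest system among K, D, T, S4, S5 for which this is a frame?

T

Serial (axiom D): yes — every world has a successor (e.g. w0 R w0).
Reflexive (axiom T): yes — every world is R-related to itself.
Transitive (axiom 4): no — w0 R w1 and w1 R w5, but not w0 R w5.
Euclidean (axiom 5): no — w0 R w1 and w0 R w4, but not w1 R w4.
So F validates K, D, T; S4 would additionally require R to be transitive. The strongest is T.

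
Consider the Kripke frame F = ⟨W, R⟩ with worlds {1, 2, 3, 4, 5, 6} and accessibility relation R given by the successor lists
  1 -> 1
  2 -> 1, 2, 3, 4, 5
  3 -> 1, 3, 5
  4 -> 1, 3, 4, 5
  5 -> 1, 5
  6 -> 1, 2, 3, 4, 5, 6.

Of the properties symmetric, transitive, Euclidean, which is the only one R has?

transitive

Symmetric: no — 2 R 1 but not 1 R 2.
Transitive: yes — every two-step R-path is closed by a direct edge.
Euclidean: no — 2 R 1 and 2 R 3, but not 1 R 3.
Only transitive holds.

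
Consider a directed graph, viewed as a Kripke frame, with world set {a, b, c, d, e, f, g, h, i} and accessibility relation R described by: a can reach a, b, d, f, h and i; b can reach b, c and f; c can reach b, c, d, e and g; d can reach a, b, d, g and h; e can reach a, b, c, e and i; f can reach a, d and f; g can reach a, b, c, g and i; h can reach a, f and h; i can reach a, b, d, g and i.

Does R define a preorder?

No

Reflexive: yes — every world is R-related to itself.
Transitive: no — a R b and b R c, but not a R c.
So R is not a preorder.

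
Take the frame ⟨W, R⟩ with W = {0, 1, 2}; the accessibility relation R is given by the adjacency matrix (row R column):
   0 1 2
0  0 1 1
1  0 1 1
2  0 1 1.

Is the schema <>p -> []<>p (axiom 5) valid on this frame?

Yes

Axiom 5 corresponds to the accessibility relation being Euclidean.
Euclidean: yes — any two successors of a common world are R-related.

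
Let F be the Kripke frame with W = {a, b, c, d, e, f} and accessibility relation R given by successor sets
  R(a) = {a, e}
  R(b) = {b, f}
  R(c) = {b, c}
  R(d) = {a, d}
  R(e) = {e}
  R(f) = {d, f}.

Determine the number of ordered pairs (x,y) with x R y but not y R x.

Enumerating: (a,e), (b,f), (c,b), (d,a), (f,d).

5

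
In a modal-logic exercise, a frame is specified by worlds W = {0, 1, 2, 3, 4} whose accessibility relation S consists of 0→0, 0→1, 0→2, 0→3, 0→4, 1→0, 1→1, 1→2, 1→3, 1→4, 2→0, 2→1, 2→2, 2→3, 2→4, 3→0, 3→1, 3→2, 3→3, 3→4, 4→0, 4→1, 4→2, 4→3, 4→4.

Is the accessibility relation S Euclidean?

Yes

Euclidean: yes — any two successors of a common world are S-related.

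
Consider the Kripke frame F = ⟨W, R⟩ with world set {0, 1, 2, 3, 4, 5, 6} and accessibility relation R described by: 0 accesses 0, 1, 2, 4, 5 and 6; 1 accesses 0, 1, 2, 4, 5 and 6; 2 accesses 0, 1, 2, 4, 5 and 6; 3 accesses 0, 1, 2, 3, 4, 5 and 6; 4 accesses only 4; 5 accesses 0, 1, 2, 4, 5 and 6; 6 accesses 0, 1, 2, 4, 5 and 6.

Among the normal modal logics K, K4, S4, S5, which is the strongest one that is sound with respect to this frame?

S4

Transitive (axiom 4): yes — every two-step R-path is closed by a direct edge.
Reflexive (axiom T): yes — every world is R-related to itself.
Euclidean (axiom 5): no — 0 R 4 and 0 R 1, but not 4 R 1.
So F validates K, K4, S4; S5 would additionally require R to be Euclidean. The strongest is S4.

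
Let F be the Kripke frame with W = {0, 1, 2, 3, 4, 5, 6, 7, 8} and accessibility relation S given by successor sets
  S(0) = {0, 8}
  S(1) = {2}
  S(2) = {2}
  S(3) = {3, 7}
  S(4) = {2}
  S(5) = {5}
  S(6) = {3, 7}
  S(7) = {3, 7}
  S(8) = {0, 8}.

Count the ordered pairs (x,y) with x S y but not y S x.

Enumerating: (1,2), (4,2), (6,3), (6,7).

4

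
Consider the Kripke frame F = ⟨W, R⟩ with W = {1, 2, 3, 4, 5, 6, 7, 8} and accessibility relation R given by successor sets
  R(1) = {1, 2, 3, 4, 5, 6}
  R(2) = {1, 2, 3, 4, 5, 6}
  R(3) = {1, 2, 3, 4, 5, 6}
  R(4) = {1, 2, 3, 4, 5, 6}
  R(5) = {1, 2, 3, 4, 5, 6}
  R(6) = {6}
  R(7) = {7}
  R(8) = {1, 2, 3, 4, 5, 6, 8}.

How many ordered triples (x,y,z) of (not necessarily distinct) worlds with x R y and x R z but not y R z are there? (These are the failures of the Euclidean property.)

Enumerating: (1,6,1), (1,6,2), (1,6,3), (1,6,4), (1,6,5), (2,6,1), (2,6,2), (2,6,3), (2,6,4), (2,6,5), (3,6,1), (3,6,2), … and 24 more.
Total: 36.

36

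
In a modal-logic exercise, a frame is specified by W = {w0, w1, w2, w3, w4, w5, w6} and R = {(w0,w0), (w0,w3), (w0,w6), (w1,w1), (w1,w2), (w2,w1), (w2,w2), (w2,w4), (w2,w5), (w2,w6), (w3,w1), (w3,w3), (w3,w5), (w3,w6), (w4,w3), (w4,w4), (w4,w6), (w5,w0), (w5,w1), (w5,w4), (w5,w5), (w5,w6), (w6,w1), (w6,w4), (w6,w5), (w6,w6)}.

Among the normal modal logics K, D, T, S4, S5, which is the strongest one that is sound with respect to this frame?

T

Serial (axiom D): yes — every world has a successor (e.g. w0 R w0).
Reflexive (axiom T): yes — every world is R-related to itself.
Transitive (axiom 4): no — w0 R w3 and w3 R w1, but not w0 R w1.
Euclidean (axiom 5): no — w0 R w6 and w0 R w3, but not w6 R w3.
So F validates K, D, T; S4 would additionally require R to be transitive. The strongest is T.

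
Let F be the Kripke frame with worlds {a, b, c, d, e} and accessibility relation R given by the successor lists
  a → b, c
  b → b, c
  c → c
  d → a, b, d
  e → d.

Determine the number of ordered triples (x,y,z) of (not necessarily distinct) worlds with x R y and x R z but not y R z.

Enumerating: (a,c,b), (b,c,b), (d,a,a), (d,a,d), (d,b,a), (d,b,d).

6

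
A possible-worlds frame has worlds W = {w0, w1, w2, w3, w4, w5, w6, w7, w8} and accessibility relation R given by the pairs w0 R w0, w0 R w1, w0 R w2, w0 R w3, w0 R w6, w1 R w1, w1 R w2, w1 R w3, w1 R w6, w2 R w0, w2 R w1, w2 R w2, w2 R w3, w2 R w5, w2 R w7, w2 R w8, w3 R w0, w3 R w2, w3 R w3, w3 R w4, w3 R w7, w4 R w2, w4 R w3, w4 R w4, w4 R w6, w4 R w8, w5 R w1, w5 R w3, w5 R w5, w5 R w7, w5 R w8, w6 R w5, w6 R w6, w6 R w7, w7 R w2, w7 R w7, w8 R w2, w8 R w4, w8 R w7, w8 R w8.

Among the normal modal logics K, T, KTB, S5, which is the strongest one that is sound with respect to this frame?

T

Reflexive (axiom T): yes — every world is R-related to itself.
Symmetric (axiom B): no — w0 R w1 but not w1 R w0.
Euclidean (axiom 5): no — w0 R w2 and w0 R w6, but not w2 R w6.
So F validates K, T; KTB would additionally require R to be symmetric. The strongest is T.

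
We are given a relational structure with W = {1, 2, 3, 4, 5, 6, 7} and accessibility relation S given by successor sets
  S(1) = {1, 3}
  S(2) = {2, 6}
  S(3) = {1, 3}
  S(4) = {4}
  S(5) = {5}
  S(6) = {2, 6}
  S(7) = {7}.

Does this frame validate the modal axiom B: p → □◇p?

Axiom B corresponds to the accessibility relation being symmetric.
Symmetric: yes — every pair in S has its reverse in S.

Yes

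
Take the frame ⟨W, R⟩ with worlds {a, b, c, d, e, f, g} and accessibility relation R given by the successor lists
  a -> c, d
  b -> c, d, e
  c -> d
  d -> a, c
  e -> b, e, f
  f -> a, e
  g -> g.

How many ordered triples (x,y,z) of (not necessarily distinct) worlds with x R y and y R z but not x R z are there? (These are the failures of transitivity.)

Enumerating: (a,d,a), (b,d,a), (b,e,b), (b,e,f), (c,d,a), (c,d,c), (d,a,d), (d,c,d), (e,b,c), (e,b,d), (e,f,a), (f,a,c), (f,a,d), (f,e,b), (f,e,f).

15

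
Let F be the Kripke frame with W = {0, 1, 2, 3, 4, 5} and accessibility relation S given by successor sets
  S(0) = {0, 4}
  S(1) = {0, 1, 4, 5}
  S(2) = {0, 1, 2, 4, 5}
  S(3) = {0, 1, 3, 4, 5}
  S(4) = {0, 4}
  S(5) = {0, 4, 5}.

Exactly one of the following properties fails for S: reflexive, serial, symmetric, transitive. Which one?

symmetric

Reflexive: yes — every world is S-related to itself.
Serial: yes — every world has a successor (e.g. 0 S 0).
Symmetric: no — 1 S 0 but not 0 S 1.
Transitive: yes — every two-step S-path is closed by a direct edge.
Only symmetric fails.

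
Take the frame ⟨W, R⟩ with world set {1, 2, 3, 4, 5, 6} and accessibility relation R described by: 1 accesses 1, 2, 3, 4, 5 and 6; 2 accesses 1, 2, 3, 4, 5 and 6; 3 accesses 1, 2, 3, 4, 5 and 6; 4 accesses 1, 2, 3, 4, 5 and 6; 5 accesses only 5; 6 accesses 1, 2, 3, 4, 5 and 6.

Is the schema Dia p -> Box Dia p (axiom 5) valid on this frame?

No

Axiom 5 corresponds to the accessibility relation being Euclidean.
Euclidean: no — 1 R 5 and 1 R 2, but not 5 R 2.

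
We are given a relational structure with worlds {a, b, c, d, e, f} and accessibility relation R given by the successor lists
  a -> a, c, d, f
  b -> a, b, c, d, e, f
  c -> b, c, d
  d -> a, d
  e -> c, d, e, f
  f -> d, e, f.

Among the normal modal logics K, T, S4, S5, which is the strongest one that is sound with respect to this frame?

T

Reflexive (axiom T): yes — every world is R-related to itself.
Transitive (axiom 4): no — a R c and c R b, but not a R b.
Euclidean (axiom 5): no — a R c and a R f, but not c R f.
So F validates K, T; S4 would additionally require R to be transitive. The strongest is T.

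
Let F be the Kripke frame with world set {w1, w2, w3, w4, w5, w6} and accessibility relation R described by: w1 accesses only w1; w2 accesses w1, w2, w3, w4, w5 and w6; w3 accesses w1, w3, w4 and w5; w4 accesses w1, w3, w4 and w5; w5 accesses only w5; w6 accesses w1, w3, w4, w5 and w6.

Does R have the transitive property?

Transitive: yes — every two-step R-path is closed by a direct edge.

Yes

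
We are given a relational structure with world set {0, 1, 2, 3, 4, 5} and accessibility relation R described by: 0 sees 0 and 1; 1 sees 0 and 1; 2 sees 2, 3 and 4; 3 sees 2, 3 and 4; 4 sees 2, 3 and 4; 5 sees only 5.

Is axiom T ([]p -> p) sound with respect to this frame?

Yes

Axiom T corresponds to the accessibility relation being reflexive.
Reflexive: yes — every world is R-related to itself.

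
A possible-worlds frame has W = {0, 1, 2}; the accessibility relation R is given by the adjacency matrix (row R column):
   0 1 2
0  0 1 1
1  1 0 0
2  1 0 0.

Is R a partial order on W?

Reflexive: no — 0 is not related to itself.
Transitive: no — 1 R 0 and 0 R 2, but not 1 R 2.
Antisymmetric: no — 0 R 1 and 1 R 0 with 0 ≠ 1.
So R is not a partial order.

No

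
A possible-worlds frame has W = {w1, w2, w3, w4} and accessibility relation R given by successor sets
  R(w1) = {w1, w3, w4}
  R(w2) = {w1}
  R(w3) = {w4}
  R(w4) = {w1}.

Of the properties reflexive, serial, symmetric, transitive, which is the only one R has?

serial

Reflexive: no — w2 is not related to itself.
Serial: yes — every world has a successor (e.g. w1 R w1).
Symmetric: no — w1 R w3 but not w3 R w1.
Transitive: no — w2 R w1 and w1 R w3, but not w2 R w3.
Only serial holds.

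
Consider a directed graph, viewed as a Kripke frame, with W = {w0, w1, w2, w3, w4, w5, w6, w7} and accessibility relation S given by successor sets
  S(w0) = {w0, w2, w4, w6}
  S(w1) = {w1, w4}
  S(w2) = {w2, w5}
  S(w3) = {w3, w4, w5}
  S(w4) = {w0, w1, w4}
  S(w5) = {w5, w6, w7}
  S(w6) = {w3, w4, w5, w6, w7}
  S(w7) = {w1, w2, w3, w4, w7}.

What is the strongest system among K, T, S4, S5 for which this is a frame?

Reflexive (axiom T): yes — every world is S-related to itself.
Transitive (axiom 4): no — w0 S w2 and w2 S w5, but not w0 S w5.
Euclidean (axiom 5): no — w0 S w2 and w0 S w4, but not w2 S w4.
So F validates K, T; S4 would additionally require S to be transitive. The strongest is T.

T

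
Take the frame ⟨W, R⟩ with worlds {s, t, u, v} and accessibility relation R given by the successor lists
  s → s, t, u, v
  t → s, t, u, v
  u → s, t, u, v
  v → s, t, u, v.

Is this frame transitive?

Transitive: yes — every two-step R-path is closed by a direct edge.

Yes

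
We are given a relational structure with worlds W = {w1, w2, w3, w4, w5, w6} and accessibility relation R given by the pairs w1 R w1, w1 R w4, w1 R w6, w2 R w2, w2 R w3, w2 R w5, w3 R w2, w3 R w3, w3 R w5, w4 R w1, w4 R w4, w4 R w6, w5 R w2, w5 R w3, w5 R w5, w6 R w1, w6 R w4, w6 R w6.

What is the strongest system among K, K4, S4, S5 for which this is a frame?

Transitive (axiom 4): yes — every two-step R-path is closed by a direct edge.
Reflexive (axiom T): yes — every world is R-related to itself.
Euclidean (axiom 5): yes — any two successors of a common world are R-related.
So F validates K, K4, S4, S5. The strongest is S5.

S5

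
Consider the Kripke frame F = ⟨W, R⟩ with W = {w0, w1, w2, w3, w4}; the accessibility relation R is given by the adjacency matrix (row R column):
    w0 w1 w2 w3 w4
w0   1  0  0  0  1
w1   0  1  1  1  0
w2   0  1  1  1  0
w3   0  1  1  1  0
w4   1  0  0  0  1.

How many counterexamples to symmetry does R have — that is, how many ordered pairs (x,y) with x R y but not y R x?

0

R is symmetric; there are no such tuples.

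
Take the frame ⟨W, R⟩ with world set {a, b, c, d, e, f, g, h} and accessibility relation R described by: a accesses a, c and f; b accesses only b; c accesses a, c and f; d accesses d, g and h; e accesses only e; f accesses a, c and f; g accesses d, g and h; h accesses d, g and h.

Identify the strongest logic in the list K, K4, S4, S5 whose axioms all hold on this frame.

S5

Transitive (axiom 4): yes — every two-step R-path is closed by a direct edge.
Reflexive (axiom T): yes — every world is R-related to itself.
Euclidean (axiom 5): yes — any two successors of a common world are R-related.
So F validates K, K4, S4, S5. The strongest is S5.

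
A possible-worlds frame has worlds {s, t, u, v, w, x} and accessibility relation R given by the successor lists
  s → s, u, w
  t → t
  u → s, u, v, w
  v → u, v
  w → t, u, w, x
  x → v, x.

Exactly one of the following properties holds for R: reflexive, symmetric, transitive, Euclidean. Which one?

Reflexive: yes — every world is R-related to itself.
Symmetric: no — s R w but not w R s.
Transitive: no — s R u and u R v, but not s R v.
Euclidean: no — u R s and u R v, but not s R v.
Only reflexive holds.

reflexive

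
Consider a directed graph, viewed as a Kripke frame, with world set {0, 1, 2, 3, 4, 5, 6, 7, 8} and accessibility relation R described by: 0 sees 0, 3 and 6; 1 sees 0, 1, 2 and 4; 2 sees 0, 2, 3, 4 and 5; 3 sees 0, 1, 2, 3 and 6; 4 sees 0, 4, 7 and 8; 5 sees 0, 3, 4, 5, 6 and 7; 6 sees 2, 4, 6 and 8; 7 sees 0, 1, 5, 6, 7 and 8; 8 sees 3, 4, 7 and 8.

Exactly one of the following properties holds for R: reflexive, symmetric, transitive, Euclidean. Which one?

Reflexive: yes — every world is R-related to itself.
Symmetric: no — 0 R 6 but not 6 R 0.
Transitive: no — 0 R 3 and 3 R 1, but not 0 R 1.
Euclidean: no — 0 R 6 and 0 R 3, but not 6 R 3.
Only reflexive holds.

reflexive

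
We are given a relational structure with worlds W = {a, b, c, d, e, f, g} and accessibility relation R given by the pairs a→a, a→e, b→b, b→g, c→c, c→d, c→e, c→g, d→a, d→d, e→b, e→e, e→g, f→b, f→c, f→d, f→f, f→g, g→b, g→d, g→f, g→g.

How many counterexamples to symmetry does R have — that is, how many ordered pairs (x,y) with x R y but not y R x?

11

Enumerating: (a,e), (c,d), (c,e), (c,g), (d,a), (e,b), (e,g), (f,b), (f,c), (f,d), (g,d).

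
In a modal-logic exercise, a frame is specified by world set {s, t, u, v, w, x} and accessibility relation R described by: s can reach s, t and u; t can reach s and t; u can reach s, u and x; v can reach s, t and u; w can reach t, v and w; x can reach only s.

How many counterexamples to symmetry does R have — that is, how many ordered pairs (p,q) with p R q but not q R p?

Enumerating: (u,x), (v,s), (v,t), (v,u), (w,t), (w,v), (x,s).

7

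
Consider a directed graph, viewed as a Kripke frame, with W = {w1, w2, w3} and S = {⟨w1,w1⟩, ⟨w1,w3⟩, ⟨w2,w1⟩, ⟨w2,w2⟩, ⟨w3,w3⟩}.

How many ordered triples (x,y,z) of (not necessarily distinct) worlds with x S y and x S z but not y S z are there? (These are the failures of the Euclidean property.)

2

Enumerating: (w1,w3,w1), (w2,w1,w2).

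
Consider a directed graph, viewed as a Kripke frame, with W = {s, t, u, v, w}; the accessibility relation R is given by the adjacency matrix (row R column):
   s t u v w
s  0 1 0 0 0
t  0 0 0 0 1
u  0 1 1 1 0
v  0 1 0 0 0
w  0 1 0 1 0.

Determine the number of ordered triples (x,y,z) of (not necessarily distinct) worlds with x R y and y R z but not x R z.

6

Enumerating: (s,t,w), (t,w,t), (t,w,v), (u,t,w), (v,t,w), (w,t,w).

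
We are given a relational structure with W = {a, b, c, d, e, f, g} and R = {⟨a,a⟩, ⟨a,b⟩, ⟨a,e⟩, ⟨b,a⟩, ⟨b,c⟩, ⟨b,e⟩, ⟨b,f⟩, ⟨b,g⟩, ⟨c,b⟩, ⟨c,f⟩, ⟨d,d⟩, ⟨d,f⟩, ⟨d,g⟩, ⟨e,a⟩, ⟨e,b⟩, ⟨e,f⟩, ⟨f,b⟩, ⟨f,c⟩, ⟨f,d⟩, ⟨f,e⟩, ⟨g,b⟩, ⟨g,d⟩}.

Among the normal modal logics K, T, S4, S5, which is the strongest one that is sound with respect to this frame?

Reflexive (axiom T): no — b is not related to itself.
Transitive (axiom 4): no — a R b and b R c, but not a R c.
Euclidean (axiom 5): no — b R a and b R c, but not a R c.
So F validates K; T would additionally require R to be reflexive. The strongest is K.

K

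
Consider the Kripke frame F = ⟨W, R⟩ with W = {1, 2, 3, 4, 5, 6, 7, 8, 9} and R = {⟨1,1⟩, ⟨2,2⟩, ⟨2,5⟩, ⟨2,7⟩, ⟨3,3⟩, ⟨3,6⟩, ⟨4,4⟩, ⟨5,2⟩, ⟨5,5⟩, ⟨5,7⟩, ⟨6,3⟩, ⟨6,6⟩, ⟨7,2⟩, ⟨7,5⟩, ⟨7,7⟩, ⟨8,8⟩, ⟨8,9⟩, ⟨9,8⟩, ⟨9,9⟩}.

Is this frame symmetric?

Yes

Symmetric: yes — every pair in R has its reverse in R.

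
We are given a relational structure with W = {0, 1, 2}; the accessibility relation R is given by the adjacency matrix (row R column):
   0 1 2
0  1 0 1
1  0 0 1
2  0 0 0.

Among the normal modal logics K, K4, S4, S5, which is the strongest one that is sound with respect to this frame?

Transitive (axiom 4): yes — every two-step R-path is closed by a direct edge.
Reflexive (axiom T): no — 1 is not related to itself.
Euclidean (axiom 5): no — 0 R 2 and 0 R 0, but not 2 R 0.
So F validates K, K4; S4 would additionally require R to be reflexive. The strongest is K4.

K4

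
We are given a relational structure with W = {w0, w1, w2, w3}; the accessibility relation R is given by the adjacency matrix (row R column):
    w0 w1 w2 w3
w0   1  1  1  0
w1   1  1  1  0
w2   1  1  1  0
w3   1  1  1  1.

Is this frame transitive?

Transitive: yes — every two-step R-path is closed by a direct edge.

Yes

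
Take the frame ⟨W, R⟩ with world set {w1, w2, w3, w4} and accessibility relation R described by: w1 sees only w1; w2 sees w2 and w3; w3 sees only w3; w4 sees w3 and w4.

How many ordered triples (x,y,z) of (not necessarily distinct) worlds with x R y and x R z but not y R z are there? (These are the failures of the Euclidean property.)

Enumerating: (w2,w3,w2), (w4,w3,w4).

2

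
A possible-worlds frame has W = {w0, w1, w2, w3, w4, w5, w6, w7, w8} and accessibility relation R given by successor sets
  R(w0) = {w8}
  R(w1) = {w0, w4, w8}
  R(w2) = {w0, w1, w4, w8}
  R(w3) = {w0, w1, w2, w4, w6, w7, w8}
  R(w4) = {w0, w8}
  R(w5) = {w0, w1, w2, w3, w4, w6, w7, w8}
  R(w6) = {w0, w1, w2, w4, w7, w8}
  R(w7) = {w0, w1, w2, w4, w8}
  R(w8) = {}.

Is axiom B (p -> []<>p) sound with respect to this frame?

No

Axiom B corresponds to the accessibility relation being symmetric.
Symmetric: no — w0 R w8 but not w8 R w0.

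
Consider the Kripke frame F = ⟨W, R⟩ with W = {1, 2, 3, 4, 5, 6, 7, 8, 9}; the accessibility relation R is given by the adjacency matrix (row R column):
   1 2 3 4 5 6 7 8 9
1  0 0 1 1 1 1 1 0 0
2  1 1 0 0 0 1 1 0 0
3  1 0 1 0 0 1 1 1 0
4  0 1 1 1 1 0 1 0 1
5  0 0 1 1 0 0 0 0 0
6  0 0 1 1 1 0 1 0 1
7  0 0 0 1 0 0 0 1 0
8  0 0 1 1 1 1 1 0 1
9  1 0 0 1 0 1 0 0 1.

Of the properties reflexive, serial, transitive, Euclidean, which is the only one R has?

serial

Reflexive: no — 1 is not related to itself.
Serial: yes — every world has a successor (e.g. 1 R 3).
Transitive: no — 1 R 3 and 3 R 8, but not 1 R 8.
Euclidean: no — 1 R 3 and 1 R 4, but not 3 R 4.
Only serial holds.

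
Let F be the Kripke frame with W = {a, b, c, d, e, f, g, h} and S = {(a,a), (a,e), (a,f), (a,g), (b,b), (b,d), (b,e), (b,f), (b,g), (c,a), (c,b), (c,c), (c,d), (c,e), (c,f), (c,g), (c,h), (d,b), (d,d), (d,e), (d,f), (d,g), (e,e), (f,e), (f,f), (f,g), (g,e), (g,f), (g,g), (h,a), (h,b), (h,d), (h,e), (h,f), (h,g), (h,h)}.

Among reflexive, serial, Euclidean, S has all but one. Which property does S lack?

Euclidean

Reflexive: yes — every world is S-related to itself.
Serial: yes — every world has a successor (e.g. a S a).
Euclidean: no — a S e and a S f, but not e S f.
Only Euclidean fails.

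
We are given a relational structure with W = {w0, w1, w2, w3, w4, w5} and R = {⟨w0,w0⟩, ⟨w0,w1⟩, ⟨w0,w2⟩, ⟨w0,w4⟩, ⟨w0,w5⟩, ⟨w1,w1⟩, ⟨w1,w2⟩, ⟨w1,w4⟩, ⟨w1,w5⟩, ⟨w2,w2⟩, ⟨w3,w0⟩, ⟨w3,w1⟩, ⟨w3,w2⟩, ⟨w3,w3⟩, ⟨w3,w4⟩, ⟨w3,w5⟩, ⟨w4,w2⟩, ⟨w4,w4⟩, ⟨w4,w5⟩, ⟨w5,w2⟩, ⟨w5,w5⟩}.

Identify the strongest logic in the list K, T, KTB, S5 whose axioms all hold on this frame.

T

Reflexive (axiom T): yes — every world is R-related to itself.
Symmetric (axiom B): no — w0 R w1 but not w1 R w0.
Euclidean (axiom 5): no — w0 R w2 and w0 R w1, but not w2 R w1.
So F validates K, T; KTB would additionally require R to be symmetric. The strongest is T.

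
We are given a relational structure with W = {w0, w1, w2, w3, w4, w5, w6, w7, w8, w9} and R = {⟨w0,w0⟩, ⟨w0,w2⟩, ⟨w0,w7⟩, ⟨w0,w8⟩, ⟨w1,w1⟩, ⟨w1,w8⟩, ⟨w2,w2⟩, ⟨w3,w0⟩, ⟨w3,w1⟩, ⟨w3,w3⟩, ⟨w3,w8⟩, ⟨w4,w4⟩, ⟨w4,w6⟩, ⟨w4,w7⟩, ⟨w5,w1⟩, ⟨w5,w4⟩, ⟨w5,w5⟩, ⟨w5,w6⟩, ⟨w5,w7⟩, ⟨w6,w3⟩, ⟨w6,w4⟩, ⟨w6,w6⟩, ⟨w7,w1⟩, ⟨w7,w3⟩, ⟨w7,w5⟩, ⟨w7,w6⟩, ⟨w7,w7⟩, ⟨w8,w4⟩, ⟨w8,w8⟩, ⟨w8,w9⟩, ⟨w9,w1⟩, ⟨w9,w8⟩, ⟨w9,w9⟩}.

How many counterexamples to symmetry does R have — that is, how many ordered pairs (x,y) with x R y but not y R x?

Enumerating: (w0,w2), (w0,w7), (w0,w8), (w1,w8), (w3,w0), (w3,w1), (w3,w8), (w4,w7), (w5,w1), (w5,w4), (w5,w6), (w6,w3), (w7,w1), (w7,w3), (w7,w6), (w8,w4), (w9,w1).

17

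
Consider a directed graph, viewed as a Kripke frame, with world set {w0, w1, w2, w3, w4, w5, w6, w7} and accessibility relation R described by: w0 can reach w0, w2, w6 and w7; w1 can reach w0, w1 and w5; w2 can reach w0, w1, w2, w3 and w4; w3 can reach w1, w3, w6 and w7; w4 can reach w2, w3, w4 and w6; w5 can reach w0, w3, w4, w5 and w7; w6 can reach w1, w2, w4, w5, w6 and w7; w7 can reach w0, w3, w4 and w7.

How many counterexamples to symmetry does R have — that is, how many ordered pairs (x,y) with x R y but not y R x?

17

Enumerating: (w0,w6), (w1,w0), (w1,w5), (w2,w1), (w2,w3), (w3,w1), (w3,w6), (w4,w3), (w5,w0), (w5,w3), (w5,w4), (w5,w7), (w6,w1), (w6,w2), (w6,w5), (w6,w7), (w7,w4).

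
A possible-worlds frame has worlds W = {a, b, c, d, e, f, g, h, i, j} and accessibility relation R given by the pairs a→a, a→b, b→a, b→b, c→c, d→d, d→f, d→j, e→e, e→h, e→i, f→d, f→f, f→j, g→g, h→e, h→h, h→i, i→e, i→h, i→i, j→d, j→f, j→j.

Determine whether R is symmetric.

Symmetric: yes — every pair in R has its reverse in R.

Yes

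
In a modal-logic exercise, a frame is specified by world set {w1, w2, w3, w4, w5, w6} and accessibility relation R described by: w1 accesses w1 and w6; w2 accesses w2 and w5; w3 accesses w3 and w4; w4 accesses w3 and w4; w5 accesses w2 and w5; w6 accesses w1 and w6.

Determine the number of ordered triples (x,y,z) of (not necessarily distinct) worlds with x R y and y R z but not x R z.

R is transitive; there are no such tuples.

0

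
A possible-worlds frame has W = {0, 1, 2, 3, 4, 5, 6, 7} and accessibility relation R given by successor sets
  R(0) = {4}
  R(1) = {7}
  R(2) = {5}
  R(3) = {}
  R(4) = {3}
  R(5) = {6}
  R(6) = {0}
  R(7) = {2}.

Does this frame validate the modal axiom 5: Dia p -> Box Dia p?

No

By correspondence theory, 5 is valid on a frame iff R is Euclidean.
Euclidean: no — 0 R 4 and 0 R 4, but not 4 R 4.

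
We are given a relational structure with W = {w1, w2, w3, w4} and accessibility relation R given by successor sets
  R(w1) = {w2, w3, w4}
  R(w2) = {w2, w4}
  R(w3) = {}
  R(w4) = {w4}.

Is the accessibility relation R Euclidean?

No

Euclidean: no — w1 R w2 and w1 R w3, but not w2 R w3.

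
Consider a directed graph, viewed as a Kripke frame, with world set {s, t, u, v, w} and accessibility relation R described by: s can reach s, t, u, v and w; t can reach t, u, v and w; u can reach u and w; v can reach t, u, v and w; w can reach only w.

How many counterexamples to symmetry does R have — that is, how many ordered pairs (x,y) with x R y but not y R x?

9

Enumerating: (s,t), (s,u), (s,v), (s,w), (t,u), (t,w), (u,w), (v,u), (v,w).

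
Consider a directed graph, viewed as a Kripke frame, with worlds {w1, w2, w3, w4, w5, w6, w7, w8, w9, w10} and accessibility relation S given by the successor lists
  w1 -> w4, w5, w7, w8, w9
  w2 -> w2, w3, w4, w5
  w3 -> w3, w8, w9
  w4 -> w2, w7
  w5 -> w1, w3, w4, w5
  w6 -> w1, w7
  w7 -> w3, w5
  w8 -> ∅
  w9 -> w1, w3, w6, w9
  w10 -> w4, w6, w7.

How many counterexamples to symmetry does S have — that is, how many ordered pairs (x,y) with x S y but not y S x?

Enumerating: (w1,w4), (w1,w7), (w1,w8), (w10,w4), (w10,w6), (w10,w7), (w2,w3), (w2,w5), (w3,w8), (w4,w7), (w5,w3), (w5,w4), (w6,w1), (w6,w7), (w7,w3), (w7,w5), (w9,w6).

17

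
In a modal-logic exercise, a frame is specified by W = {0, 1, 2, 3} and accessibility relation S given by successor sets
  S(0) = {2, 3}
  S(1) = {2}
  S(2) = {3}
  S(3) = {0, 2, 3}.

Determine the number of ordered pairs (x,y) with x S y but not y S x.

Enumerating: (0,2), (1,2).

2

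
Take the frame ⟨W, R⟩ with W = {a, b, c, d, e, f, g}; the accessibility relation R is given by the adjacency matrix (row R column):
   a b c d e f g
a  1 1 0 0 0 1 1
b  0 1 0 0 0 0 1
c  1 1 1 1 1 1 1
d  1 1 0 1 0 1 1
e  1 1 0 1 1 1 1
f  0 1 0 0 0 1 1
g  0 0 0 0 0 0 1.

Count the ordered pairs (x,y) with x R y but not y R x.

21

Enumerating: (a,b), (a,f), (a,g), (b,g), (c,a), (c,b), (c,d), (c,e), (c,f), (c,g), (d,a), (d,b), … and 9 more.
Total: 21.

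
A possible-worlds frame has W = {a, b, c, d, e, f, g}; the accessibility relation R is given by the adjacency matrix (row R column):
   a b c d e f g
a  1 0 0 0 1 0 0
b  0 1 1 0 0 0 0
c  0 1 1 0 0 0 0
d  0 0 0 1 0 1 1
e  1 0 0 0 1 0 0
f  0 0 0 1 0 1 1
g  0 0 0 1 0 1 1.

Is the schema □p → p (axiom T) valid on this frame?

Yes

Axiom T corresponds to the accessibility relation being reflexive.
Reflexive: yes — every world is R-related to itself.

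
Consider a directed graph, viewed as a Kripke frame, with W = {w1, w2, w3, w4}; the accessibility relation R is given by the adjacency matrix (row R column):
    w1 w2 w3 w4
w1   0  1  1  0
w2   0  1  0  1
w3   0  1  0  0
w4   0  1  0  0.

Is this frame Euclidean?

No

Euclidean: no — w1 R w2 and w1 R w3, but not w2 R w3.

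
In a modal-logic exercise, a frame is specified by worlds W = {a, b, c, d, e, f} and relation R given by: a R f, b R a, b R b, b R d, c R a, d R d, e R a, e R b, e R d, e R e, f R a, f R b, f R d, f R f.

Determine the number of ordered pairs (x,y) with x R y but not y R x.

Enumerating: (b,a), (b,d), (c,a), (e,a), (e,b), (e,d), (f,b), (f,d).

8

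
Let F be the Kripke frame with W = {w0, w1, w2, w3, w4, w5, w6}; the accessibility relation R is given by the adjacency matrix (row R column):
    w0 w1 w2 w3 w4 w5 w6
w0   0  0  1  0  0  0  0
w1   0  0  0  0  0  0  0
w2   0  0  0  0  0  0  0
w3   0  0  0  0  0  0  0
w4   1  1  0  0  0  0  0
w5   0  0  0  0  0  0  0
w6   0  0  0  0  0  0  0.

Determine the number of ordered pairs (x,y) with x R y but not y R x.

Enumerating: (w0,w2), (w4,w0), (w4,w1).

3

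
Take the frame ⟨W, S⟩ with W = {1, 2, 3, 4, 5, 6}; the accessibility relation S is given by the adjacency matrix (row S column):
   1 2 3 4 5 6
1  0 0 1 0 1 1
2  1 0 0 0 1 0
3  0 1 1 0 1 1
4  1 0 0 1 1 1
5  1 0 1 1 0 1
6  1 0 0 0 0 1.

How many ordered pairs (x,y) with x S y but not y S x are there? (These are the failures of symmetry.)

8

Enumerating: (1,3), (2,1), (2,5), (3,2), (3,6), (4,1), (4,6), (5,6).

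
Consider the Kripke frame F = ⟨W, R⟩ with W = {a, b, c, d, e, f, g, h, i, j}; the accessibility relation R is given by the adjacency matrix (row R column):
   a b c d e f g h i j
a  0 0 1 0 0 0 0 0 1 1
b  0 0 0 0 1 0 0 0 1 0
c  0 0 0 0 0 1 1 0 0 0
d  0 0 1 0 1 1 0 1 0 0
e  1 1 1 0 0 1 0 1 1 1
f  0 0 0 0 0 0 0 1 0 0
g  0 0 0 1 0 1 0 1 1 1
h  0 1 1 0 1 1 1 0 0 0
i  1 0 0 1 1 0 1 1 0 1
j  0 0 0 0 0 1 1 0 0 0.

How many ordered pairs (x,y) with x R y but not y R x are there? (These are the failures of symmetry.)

Enumerating: (a,c), (a,j), (b,i), (c,f), (c,g), (d,c), (d,e), (d,f), (d,h), (e,a), (e,c), (e,f), … and 9 more.
Total: 21.

21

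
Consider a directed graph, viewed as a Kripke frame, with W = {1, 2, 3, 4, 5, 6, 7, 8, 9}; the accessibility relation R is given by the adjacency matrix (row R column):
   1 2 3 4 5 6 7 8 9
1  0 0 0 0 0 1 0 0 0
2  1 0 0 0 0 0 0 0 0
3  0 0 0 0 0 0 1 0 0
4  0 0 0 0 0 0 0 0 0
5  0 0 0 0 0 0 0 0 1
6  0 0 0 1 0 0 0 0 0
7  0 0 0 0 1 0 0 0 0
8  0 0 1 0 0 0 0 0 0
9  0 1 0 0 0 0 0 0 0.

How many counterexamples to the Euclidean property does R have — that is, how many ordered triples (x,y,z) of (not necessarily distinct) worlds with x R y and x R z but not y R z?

8

Enumerating: (1,6,6), (2,1,1), (3,7,7), (5,9,9), (6,4,4), (7,5,5), (8,3,3), (9,2,2).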